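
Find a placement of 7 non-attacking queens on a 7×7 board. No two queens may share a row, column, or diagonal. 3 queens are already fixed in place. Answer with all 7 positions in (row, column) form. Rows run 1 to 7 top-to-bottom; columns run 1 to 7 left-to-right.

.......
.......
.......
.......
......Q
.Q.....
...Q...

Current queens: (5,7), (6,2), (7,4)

(1,6) (2,1) (3,3) (4,5) (5,7) (6,2) (7,4)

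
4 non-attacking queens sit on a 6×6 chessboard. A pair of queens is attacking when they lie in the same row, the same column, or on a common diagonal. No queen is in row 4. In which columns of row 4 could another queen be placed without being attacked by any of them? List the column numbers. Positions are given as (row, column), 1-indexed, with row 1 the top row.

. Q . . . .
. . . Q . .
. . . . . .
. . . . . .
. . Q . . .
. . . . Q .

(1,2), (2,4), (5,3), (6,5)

(1,2) attacks row 4 at column 2 and diagonals 5.
(2,4) attacks row 4 at column 4 and diagonals 2, 6.
(5,3) attacks row 4 at column 3 and diagonals 2, 4.
(6,5) attacks row 4 at column 5 and diagonals 3.
Attacked columns: {2, 3, 4, 5, 6}. Safe: {1}.

columns 1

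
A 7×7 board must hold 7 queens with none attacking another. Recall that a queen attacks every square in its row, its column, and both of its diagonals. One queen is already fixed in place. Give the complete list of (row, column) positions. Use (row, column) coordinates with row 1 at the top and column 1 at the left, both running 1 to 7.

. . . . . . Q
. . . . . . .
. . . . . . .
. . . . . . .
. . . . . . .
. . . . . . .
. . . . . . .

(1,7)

(1,7) (2,4) (3,1) (4,5) (5,2) (6,6) (7,3)

Row 2: attacked by (1,7)→{6,7}. Safe: 1, 2, 3, 4, 5. Place at column 4.
Row 3: attacked by (1,7)→{5,7}; (2,4)→{3,4,5}. Safe: 1, 2, 6. Place at column 1.
Row 4: attacked by (1,7)→{4,7}; (2,4)→{2,4,6}; (3,1)→{1,2}. Safe: 3, 5. Place at column 5.
Row 5: attacked by (1,7)→{3,7}; (2,4)→{1,4,7}; (3,1)→{1,3}; (4,5)→{4,5,6}. Safe: 2. Place at column 2.
Row 6: attacked by (1,7)→{2,7}; (2,4)→{4}; (3,1)→{1,4}; (4,5)→{3,5,7}; (5,2)→{1,2,3}. Safe: 6. Place at column 6.
Row 7: attacked by (1,7)→{1,7}; (2,4)→{4}; (3,1)→{1,5}; (4,5)→{2,5}; (5,2)→{2,4}; (6,6)→{5,6,7}. Safe: 3. Place at column 3.
Columns [7, 4, 1, 5, 2, 6, 3], r−c [-6, -2, 2, -1, 3, 0, 4], r+c [8, 6, 4, 9, 7, 12, 10] are all distinct, so no two queens attack.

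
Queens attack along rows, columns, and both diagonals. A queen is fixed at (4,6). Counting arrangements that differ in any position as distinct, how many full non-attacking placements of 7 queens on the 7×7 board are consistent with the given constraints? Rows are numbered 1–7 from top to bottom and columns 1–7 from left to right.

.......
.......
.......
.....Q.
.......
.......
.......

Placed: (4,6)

6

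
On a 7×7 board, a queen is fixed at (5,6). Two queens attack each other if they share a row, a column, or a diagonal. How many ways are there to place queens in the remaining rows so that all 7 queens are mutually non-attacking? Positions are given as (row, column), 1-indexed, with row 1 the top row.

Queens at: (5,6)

6

Branch on row 1: col 1 → 1; col 3 → 1; col 4 → 2; col 5 → 1; col 7 → 1.
Sum: 1 + 1 + 2 + 1 + 1 = 6.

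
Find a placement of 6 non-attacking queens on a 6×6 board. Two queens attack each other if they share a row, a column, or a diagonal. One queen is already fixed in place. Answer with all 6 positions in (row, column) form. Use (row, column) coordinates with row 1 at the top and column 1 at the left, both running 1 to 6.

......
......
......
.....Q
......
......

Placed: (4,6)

(1,5) (2,3) (3,1) (4,6) (5,4) (6,2)

Row 1: attacked by (4,6)→{3,6}. Safe: 1, 2, 4, 5. Place at column 5.
Row 2: attacked by (1,5)→{4,5,6}; (4,6)→{4,6}. Safe: 1, 2, 3. Place at column 3.
Row 3: attacked by (1,5)→{3,5}; (2,3)→{2,3,4}; (4,6)→{5,6}. Safe: 1. Place at column 1.
Row 5: attacked by (1,5)→{1,5}; (2,3)→{3,6}; (3,1)→{1,3}; (4,6)→{5,6}. Safe: 2, 4. Place at column 4.
Row 6: attacked by (1,5)→{5}; (2,3)→{3}; (3,1)→{1,4}; (4,6)→{4,6}; (5,4)→{3,4,5}. Safe: 2. Place at column 2.
Columns [5, 3, 1, 6, 4, 2], r−c [-4, -1, 2, -2, 1, 4], r+c [6, 5, 4, 10, 9, 8] are all distinct, so no two queens attack.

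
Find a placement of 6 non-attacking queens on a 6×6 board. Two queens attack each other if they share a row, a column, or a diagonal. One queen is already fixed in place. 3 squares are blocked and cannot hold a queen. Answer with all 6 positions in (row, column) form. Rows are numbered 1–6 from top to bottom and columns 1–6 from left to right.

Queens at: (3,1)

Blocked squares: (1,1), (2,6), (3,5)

Row 1: attacked by (3,1)→{1,3}. Blocked: 1. Safe: 2, 4, 5, 6. Place at column 5.
Row 2: attacked by (1,5)→{4,5,6}; (3,1)→{1,2}. Blocked: 6. Safe: 3. Place at column 3.
Row 4: attacked by (1,5)→{2,5}; (2,3)→{1,3,5}; (3,1)→{1,2}. Safe: 4, 6. Place at column 6.
Row 5: attacked by (1,5)→{1,5}; (2,3)→{3,6}; (3,1)→{1,3}; (4,6)→{5,6}. Safe: 2, 4. Place at column 4.
Row 6: attacked by (1,5)→{5}; (2,3)→{3}; (3,1)→{1,4}; (4,6)→{4,6}; (5,4)→{3,4,5}. Safe: 2. Place at column 2.
Columns [5, 3, 1, 6, 4, 2], r−c [-4, -1, 2, -2, 1, 4], r+c [6, 5, 4, 10, 9, 8] are all distinct, so no two queens attack.

(1,5) (2,3) (3,1) (4,6) (5,4) (6,2)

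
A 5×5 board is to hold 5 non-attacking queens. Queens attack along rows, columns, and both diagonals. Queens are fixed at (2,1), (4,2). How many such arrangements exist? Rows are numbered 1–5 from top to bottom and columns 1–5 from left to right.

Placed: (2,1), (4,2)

1

Branch on row 1: col 3 → 1; col 4 → 0.
Sum: 1 + 0 = 1.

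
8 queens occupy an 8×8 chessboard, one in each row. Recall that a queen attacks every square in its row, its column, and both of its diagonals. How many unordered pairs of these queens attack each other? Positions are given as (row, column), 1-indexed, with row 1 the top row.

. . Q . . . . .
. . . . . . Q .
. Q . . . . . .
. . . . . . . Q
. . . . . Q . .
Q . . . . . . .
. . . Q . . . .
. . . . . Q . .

Same column: (5,6)–(8,6) (column 6).
Same diagonal: (5,6)–(7,4) (|5−7| = |6−4| = 2).
Total attacking pairs: 2.

2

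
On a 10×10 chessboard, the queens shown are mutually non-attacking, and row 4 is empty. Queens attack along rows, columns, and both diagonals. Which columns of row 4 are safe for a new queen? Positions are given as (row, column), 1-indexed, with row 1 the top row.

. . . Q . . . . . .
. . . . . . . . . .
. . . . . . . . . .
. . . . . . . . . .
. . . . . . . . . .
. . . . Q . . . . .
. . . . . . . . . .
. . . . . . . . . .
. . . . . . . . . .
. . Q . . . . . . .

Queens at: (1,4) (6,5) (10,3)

columns 2, 6, 8, 10

(1,4) attacks row 4 at column 4 and diagonals 1, 7.
(6,5) attacks row 4 at column 5 and diagonals 3, 7.
(10,3) attacks row 4 at column 3 and diagonals 9.
Attacked columns: {1, 3, 4, 5, 7, 9}. Safe: {2, 6, 8, 10}.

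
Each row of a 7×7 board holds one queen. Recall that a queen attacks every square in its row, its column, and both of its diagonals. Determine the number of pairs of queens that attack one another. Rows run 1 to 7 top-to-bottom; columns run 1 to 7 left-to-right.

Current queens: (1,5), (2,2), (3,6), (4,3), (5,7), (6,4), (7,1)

0

All columns are distinct and no two queens satisfy |Δrow| = |Δcol|, so no pair attacks.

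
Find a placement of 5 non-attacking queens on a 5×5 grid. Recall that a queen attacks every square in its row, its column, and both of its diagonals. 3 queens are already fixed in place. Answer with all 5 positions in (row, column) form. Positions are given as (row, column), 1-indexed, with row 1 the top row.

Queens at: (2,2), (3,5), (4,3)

Row 1: attacked by (2,2)→{1,2,3}; (3,5)→{3,5}; (4,3)→{3}. Safe: 4. Place at column 4.
Row 5: attacked by (1,4)→{4}; (2,2)→{2,5}; (3,5)→{3,5}; (4,3)→{2,3,4}. Safe: 1. Place at column 1.
Columns [4, 2, 5, 3, 1], r−c [-3, 0, -2, 1, 4], r+c [5, 4, 8, 7, 6] are all distinct, so no two queens attack.

(1,4) (2,2) (3,5) (4,3) (5,1)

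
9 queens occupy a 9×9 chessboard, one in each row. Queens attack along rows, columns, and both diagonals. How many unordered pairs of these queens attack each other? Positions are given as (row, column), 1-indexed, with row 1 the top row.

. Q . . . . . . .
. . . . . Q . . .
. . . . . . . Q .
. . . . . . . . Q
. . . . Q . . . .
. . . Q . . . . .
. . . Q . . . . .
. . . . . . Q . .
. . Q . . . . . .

Same column: (6,4)–(7,4) (column 4).
Same diagonal: (3,8)–(4,9) (|3−4| = |8−9| = 1); (3,8)–(7,4) (|3−7| = |8−4| = 4); (5,5)–(6,4) (|5−6| = |5−4| = 1).
Total attacking pairs: 4.

4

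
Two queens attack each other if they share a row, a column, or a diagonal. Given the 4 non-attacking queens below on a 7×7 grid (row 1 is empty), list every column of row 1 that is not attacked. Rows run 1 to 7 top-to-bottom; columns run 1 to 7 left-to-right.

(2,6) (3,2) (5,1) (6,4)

(2,6) attacks row 1 at column 6 and diagonals 5, 7.
(3,2) attacks row 1 at column 2 and diagonals 4.
(5,1) attacks row 1 at column 1 and diagonals 5.
(6,4) attacks row 1 at column 4.
Attacked columns: {1, 2, 4, 5, 6, 7}. Safe: {3}.

columns 3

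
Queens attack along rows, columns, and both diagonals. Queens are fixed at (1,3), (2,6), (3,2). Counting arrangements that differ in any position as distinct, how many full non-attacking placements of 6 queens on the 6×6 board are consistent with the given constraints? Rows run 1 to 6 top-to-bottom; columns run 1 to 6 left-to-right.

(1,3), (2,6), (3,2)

1

Branch on row 4: col 5 → 1.
Sum: 1 = 1.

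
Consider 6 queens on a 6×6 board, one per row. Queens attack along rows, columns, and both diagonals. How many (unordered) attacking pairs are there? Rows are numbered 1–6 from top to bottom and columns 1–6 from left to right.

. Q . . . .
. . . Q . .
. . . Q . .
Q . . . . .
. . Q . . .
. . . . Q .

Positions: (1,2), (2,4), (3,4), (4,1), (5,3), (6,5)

Same column: (2,4)–(3,4) (column 4).
Same diagonal: (1,2)–(3,4) (|1−3| = |2−4| = 2).
Total attacking pairs: 2.

2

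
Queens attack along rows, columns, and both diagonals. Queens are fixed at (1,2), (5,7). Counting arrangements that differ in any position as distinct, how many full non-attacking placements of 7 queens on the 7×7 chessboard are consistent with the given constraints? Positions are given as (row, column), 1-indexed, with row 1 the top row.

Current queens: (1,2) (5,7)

2

Branch on row 2: col 5 → 2; col 6 → 0.
Sum: 2 + 0 = 2.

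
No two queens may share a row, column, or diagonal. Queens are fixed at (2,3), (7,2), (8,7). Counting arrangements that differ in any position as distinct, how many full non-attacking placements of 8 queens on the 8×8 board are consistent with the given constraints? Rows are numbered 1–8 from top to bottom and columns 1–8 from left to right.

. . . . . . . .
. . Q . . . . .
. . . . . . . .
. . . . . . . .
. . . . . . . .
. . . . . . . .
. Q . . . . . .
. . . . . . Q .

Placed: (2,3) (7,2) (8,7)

Branch on row 1: col 1 → 0; col 5 → 0; col 6 → 1.
Sum: 0 + 0 + 1 = 1.

1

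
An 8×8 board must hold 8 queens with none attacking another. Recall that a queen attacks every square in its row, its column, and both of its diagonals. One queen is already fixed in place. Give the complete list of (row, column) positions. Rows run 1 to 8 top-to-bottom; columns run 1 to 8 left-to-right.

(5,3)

Row 1: attacked by (5,3)→{3,7}. Safe: 1, 2, 4, 5, 6, 8. Place at column 1.
Row 2: attacked by (1,1)→{1,2}; (5,3)→{3,6}. Safe: 4, 5, 7, 8. Place at column 5.
Row 3: attacked by (1,1)→{1,3}; (2,5)→{4,5,6}; (5,3)→{1,3,5}. Safe: 2, 7, 8. Place at column 8.
Row 4: attacked by (1,1)→{1,4}; (2,5)→{3,5,7}; (3,8)→{7,8}; (5,3)→{2,3,4}. Safe: 6. Place at column 6.
Row 6: attacked by (1,1)→{1,6}; (2,5)→{1,5}; (3,8)→{5,8}; (4,6)→{4,6,8}; (5,3)→{2,3,4}. Safe: 7. Place at column 7.
Row 7: attacked by (1,1)→{1,7}; (2,5)→{5}; (3,8)→{4,8}; (4,6)→{3,6}; (5,3)→{1,3,5}; (6,7)→{6,7,8}. Safe: 2. Place at column 2.
Row 8: attacked by (1,1)→{1,8}; (2,5)→{5}; (3,8)→{3,8}; (4,6)→{2,6}; (5,3)→{3,6}; (6,7)→{5,7}; (7,2)→{1,2,3}. Safe: 4. Place at column 4.
Columns [1, 5, 8, 6, 3, 7, 2, 4], r−c [0, -3, -5, -2, 2, -1, 5, 4], r+c [2, 7, 11, 10, 8, 13, 9, 12] are all distinct, so no two queens attack.

(1,1) (2,5) (3,8) (4,6) (5,3) (6,7) (7,2) (8,4)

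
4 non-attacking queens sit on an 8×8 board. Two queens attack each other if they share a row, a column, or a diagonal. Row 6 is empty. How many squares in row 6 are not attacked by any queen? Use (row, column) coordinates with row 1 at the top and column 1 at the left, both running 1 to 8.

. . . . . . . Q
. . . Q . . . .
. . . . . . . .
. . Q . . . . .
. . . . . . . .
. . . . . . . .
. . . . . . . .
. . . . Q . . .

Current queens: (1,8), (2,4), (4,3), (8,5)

(1,8) attacks row 6 at column 8 and diagonals 3.
(2,4) attacks row 6 at column 4 and diagonals 8.
(4,3) attacks row 6 at column 3 and diagonals 1, 5.
(8,5) attacks row 6 at column 5 and diagonals 3, 7.
Attacked columns: {1, 3, 4, 5, 7, 8}. Safe: {2, 6}.

2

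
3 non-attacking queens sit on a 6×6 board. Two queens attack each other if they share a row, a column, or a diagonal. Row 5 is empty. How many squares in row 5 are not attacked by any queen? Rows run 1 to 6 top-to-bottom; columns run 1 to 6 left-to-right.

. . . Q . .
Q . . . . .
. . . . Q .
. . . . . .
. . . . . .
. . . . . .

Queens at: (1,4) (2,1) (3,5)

(1,4) attacks row 5 at column 4.
(2,1) attacks row 5 at column 1 and diagonals 4.
(3,5) attacks row 5 at column 5 and diagonals 3.
Attacked columns: {1, 3, 4, 5}. Safe: {2, 6}.

2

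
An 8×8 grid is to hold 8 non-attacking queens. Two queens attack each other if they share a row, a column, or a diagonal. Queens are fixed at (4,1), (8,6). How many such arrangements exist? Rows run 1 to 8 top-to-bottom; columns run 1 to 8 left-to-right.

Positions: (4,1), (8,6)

Branch on row 1: col 2 → 0; col 3 → 1; col 5 → 1; col 7 → 1; col 8 → 1.
Sum: 0 + 1 + 1 + 1 + 1 = 4.

4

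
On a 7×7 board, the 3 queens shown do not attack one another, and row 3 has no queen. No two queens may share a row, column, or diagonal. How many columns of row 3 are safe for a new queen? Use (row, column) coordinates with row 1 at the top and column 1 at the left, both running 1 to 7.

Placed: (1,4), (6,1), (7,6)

(1,4) attacks row 3 at column 4 and diagonals 2, 6.
(6,1) attacks row 3 at column 1 and diagonals 4.
(7,6) attacks row 3 at column 6 and diagonals 2.
Attacked columns: {1, 2, 4, 6}. Safe: {3, 5, 7}.

3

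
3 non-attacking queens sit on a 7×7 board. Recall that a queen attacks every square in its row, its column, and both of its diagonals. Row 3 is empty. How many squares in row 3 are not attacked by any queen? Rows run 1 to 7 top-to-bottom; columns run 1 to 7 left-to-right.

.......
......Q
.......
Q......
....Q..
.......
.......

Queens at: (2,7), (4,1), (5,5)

1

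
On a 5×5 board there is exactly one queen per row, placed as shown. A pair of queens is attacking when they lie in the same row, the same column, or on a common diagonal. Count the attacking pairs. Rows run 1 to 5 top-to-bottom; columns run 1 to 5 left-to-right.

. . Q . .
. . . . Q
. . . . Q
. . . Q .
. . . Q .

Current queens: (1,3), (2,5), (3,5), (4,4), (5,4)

Same column: (2,5)–(3,5) (column 5); (4,4)–(5,4) (column 4).
Same diagonal: (1,3)–(3,5) (|1−3| = |3−5| = 2); (3,5)–(4,4) (|3−4| = |5−4| = 1).
Total attacking pairs: 4.

4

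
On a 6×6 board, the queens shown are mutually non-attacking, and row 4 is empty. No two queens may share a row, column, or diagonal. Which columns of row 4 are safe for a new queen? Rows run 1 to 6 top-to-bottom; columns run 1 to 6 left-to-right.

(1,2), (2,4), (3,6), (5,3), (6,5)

columns 1

(1,2) attacks row 4 at column 2 and diagonals 5.
(2,4) attacks row 4 at column 4 and diagonals 2, 6.
(3,6) attacks row 4 at column 6 and diagonals 5.
(5,3) attacks row 4 at column 3 and diagonals 2, 4.
(6,5) attacks row 4 at column 5 and diagonals 3.
Attacked columns: {2, 3, 4, 5, 6}. Safe: {1}.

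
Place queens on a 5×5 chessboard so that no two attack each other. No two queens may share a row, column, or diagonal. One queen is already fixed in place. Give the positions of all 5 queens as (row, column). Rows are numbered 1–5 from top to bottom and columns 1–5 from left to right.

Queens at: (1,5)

(1,5) (2,2) (3,4) (4,1) (5,3)

Row 2: attacked by (1,5)→{4,5}. Safe: 1, 2, 3. Place at column 2.
Row 3: attacked by (1,5)→{3,5}; (2,2)→{1,2,3}. Safe: 4. Place at column 4.
Row 4: attacked by (1,5)→{2,5}; (2,2)→{2,4}; (3,4)→{3,4,5}. Safe: 1. Place at column 1.
Row 5: attacked by (1,5)→{1,5}; (2,2)→{2,5}; (3,4)→{2,4}; (4,1)→{1,2}. Safe: 3. Place at column 3.
Columns [5, 2, 4, 1, 3], r−c [-4, 0, -1, 3, 2], r+c [6, 4, 7, 5, 8] are all distinct, so no two queens attack.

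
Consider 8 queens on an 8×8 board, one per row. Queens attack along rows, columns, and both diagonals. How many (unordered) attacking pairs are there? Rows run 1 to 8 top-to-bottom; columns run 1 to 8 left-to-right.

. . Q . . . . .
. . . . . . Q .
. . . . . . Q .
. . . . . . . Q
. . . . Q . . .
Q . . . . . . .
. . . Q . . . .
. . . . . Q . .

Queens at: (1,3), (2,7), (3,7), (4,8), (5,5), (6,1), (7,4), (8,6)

3

Same column: (2,7)–(3,7) (column 7).
Same diagonal: (3,7)–(4,8) (|3−4| = |7−8| = 1); (3,7)–(5,5) (|3−5| = |7−5| = 2).
Total attacking pairs: 3.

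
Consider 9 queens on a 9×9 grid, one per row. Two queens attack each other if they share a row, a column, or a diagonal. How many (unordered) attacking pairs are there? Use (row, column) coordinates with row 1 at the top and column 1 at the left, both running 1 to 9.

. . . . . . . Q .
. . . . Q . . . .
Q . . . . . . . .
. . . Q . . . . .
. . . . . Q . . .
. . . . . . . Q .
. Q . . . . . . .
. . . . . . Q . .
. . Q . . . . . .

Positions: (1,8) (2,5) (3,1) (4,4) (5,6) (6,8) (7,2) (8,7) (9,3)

Same column: (1,8)–(6,8) (column 8).
Same diagonal: (1,8)–(7,2) (|1−7| = |8−2| = 6).
Total attacking pairs: 2.

2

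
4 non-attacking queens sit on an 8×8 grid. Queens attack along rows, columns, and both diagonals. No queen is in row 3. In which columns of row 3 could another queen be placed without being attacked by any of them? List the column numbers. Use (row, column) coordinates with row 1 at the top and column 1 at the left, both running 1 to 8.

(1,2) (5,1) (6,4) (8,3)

columns 5, 6

(1,2) attacks row 3 at column 2 and diagonals 4.
(5,1) attacks row 3 at column 1 and diagonals 3.
(6,4) attacks row 3 at column 4 and diagonals 1, 7.
(8,3) attacks row 3 at column 3 and diagonals 8.
Attacked columns: {1, 2, 3, 4, 7, 8}. Safe: {5, 6}.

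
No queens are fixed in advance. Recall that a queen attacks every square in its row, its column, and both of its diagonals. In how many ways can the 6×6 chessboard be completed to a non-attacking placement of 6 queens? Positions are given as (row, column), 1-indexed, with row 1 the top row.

Branch on row 1: col 1 → 0; col 2 → 1; col 3 → 1; col 4 → 1; col 5 → 1; col 6 → 0.
Sum: 0 + 1 + 1 + 1 + 1 + 0 = 4.
(This is the classic 6-queens count.)

4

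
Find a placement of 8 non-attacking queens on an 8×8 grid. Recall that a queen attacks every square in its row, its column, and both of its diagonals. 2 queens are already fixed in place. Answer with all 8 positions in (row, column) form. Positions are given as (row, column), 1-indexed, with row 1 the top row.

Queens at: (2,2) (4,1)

(1,7) (2,2) (3,4) (4,1) (5,8) (6,5) (7,3) (8,6)

Row 1: attacked by (2,2)→{1,2,3}; (4,1)→{1,4}. Safe: 5, 6, 7, 8. Place at column 7.
Row 3: attacked by (1,7)→{5,7}; (2,2)→{1,2,3}; (4,1)→{1,2}. Safe: 4, 6, 8. Place at column 4.
Row 5: attacked by (1,7)→{3,7}; (2,2)→{2,5}; (3,4)→{2,4,6}; (4,1)→{1,2}. Safe: 8. Place at column 8.
Row 6: attacked by (1,7)→{2,7}; (2,2)→{2,6}; (3,4)→{1,4,7}; (4,1)→{1,3}; (5,8)→{7,8}. Safe: 5. Place at column 5.
Row 7: attacked by (1,7)→{1,7}; (2,2)→{2,7}; (3,4)→{4,8}; (4,1)→{1,4}; (5,8)→{6,8}; (6,5)→{4,5,6}. Safe: 3. Place at column 3.
Row 8: attacked by (1,7)→{7}; (2,2)→{2,8}; (3,4)→{4}; (4,1)→{1,5}; (5,8)→{5,8}; (6,5)→{3,5,7}; (7,3)→{2,3,4}. Safe: 6. Place at column 6.
Columns [7, 2, 4, 1, 8, 5, 3, 6], r−c [-6, 0, -1, 3, -3, 1, 4, 2], r+c [8, 4, 7, 5, 13, 11, 10, 14] are all distinct, so no two queens attack.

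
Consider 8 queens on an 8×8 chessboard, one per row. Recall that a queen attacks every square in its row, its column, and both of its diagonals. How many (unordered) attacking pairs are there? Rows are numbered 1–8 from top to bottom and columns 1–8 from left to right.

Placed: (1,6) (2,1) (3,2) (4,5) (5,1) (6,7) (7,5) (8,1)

7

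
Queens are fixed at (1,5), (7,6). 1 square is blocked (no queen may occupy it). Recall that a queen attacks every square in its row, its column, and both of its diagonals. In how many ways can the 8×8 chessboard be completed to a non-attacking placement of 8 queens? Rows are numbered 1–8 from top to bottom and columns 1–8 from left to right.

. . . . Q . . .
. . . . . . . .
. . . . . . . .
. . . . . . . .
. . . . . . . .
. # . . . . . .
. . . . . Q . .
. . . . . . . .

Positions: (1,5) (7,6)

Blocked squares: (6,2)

Branch on row 2: col 2 → 1; col 3 → 2; col 7 → 2; col 8 → 0.
Sum: 1 + 2 + 2 + 0 = 5.

5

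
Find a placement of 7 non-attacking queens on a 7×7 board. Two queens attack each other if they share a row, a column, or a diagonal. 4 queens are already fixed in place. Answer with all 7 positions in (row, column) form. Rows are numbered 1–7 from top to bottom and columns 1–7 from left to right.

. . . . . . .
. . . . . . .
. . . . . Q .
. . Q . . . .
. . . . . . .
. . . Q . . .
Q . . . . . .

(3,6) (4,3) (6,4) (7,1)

(1,5) (2,2) (3,6) (4,3) (5,7) (6,4) (7,1)

Row 1: attacked by (3,6)→{4,6}; (4,3)→{3,6}; (6,4)→{4}; (7,1)→{1,7}. Safe: 2, 5. Place at column 5.
Row 2: attacked by (1,5)→{4,5,6}; (3,6)→{5,6,7}; (4,3)→{1,3,5}; (6,4)→{4}; (7,1)→{1,6}. Safe: 2. Place at column 2.
Row 5: attacked by (1,5)→{1,5}; (2,2)→{2,5}; (3,6)→{4,6}; (4,3)→{2,3,4}; (6,4)→{3,4,5}; (7,1)→{1,3}. Safe: 7. Place at column 7.
Columns [5, 2, 6, 3, 7, 4, 1], r−c [-4, 0, -3, 1, -2, 2, 6], r+c [6, 4, 9, 7, 12, 10, 8] are all distinct, so no two queens attack.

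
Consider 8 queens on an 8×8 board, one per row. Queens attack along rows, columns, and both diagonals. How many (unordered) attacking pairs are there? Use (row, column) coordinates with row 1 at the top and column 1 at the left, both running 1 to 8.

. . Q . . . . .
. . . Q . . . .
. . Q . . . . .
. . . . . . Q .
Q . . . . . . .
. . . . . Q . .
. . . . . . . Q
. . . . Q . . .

6

Same column: (1,3)–(3,3) (column 3).
Same diagonal: (1,3)–(2,4) (|1−2| = |3−4| = 1); (2,4)–(3,3) (|2−3| = |4−3| = 1); (2,4)–(5,1) (|2−5| = |4−1| = 3); (3,3)–(5,1) (|3−5| = |3−1| = 2); (3,3)–(6,6) (|3−6| = |3−6| = 3).
Total attacking pairs: 6.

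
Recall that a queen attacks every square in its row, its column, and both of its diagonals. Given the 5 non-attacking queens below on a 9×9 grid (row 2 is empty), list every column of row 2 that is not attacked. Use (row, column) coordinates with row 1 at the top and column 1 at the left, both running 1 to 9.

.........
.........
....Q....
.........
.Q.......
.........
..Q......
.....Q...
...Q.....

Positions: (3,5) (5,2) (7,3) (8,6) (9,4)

columns 1, 7, 9

(3,5) attacks row 2 at column 5 and diagonals 4, 6.
(5,2) attacks row 2 at column 2 and diagonals 5.
(7,3) attacks row 2 at column 3 and diagonals 8.
(8,6) attacks row 2 at column 6.
(9,4) attacks row 2 at column 4.
Attacked columns: {2, 3, 4, 5, 6, 8}. Safe: {1, 7, 9}.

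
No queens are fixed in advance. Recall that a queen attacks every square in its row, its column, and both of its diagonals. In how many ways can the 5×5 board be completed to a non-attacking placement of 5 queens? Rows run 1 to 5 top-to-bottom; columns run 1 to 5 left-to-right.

10

Branch on row 1: col 1 → 2; col 2 → 2; col 3 → 2; col 4 → 2; col 5 → 2.
Sum: 2 + 2 + 2 + 2 + 2 = 10.
(This is the classic 5-queens count.)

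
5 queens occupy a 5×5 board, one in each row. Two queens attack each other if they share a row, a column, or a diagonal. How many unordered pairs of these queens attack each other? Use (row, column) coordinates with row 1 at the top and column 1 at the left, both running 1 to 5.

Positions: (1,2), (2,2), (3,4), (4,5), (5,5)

6

Same column: (1,2)–(2,2) (column 2); (4,5)–(5,5) (column 5).
Same diagonal: (1,2)–(3,4) (|1−3| = |2−4| = 2); (1,2)–(4,5) (|1−4| = |2−5| = 3); (2,2)–(5,5) (|2−5| = |2−5| = 3); (3,4)–(4,5) (|3−4| = |4−5| = 1).
Total attacking pairs: 6.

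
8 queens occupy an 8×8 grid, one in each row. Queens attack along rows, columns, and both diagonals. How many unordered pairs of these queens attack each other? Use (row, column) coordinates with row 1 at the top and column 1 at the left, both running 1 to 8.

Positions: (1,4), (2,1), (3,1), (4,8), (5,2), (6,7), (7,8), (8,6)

4

Same column: (2,1)–(3,1) (column 1); (4,8)–(7,8) (column 8).
Same diagonal: (3,1)–(8,6) (|3−8| = |1−6| = 5); (6,7)–(7,8) (|6−7| = |7−8| = 1).
Total attacking pairs: 4.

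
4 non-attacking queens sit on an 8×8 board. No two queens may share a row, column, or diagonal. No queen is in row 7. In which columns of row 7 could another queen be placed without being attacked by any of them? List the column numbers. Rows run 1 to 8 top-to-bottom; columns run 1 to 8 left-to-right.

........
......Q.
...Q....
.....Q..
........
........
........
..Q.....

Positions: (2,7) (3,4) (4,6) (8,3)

(2,7) attacks row 7 at column 7 and diagonals 2.
(3,4) attacks row 7 at column 4 and diagonals 8.
(4,6) attacks row 7 at column 6 and diagonals 3.
(8,3) attacks row 7 at column 3 and diagonals 2, 4.
Attacked columns: {2, 3, 4, 6, 7, 8}. Safe: {1, 5}.

columns 1, 5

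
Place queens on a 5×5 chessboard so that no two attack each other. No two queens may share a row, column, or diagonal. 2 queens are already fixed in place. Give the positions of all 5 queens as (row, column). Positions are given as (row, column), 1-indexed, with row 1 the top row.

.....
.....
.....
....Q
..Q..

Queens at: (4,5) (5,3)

Row 1: attacked by (4,5)→{2,5}; (5,3)→{3}. Safe: 1, 4. Place at column 1.
Row 2: attacked by (1,1)→{1,2}; (4,5)→{3,5}; (5,3)→{3}. Safe: 4. Place at column 4.
Row 3: attacked by (1,1)→{1,3}; (2,4)→{3,4,5}; (4,5)→{4,5}; (5,3)→{1,3,5}. Safe: 2. Place at column 2.
Columns [1, 4, 2, 5, 3], r−c [0, -2, 1, -1, 2], r+c [2, 6, 5, 9, 8] are all distinct, so no two queens attack.

(1,1) (2,4) (3,2) (4,5) (5,3)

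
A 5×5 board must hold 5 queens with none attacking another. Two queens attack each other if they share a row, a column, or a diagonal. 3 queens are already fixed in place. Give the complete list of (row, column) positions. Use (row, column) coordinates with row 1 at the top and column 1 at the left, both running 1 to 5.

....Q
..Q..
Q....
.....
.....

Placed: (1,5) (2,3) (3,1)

Row 4: attacked by (1,5)→{2,5}; (2,3)→{1,3,5}; (3,1)→{1,2}. Safe: 4. Place at column 4.
Row 5: attacked by (1,5)→{1,5}; (2,3)→{3}; (3,1)→{1,3}; (4,4)→{3,4,5}. Safe: 2. Place at column 2.
Columns [5, 3, 1, 4, 2], r−c [-4, -1, 2, 0, 3], r+c [6, 5, 4, 8, 7] are all distinct, so no two queens attack.

(1,5) (2,3) (3,1) (4,4) (5,2)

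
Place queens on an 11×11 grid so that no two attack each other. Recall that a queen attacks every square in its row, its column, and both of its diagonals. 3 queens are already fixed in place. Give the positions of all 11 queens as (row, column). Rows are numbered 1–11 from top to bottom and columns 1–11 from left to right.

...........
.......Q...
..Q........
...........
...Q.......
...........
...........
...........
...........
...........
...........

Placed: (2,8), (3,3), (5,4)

(1,10) (2,8) (3,3) (4,1) (5,4) (6,7) (7,9) (8,11) (9,5) (10,2) (11,6)

Row 1: attacked by (2,8)→{7,8,9}; (3,3)→{1,3,5}; (5,4)→{4,8}. Safe: 2, 6, 10, 11. Place at column 10.
Row 4: attacked by (1,10)→{7,10}; (2,8)→{6,8,10}; (3,3)→{2,3,4}; (5,4)→{3,4,5}. Safe: 1, 9, 11. Place at column 1.
Row 6: attacked by (1,10)→{5,10}; (2,8)→{4,8}; (3,3)→{3,6}; (4,1)→{1,3}; (5,4)→{3,4,5}. Safe: 2, 7, 9, 11. Place at column 7.
Row 7: attacked by (1,10)→{4,10}; (2,8)→{3,8}; (3,3)→{3,7}; (4,1)→{1,4}; (5,4)→{2,4,6}; (6,7)→{6,7,8}. Safe: 5, 9, 11. Place at column 9.
Row 8: attacked by (1,10)→{3,10}; (2,8)→{2,8}; (3,3)→{3,8}; (4,1)→{1,5}; (5,4)→{1,4,7}; (6,7)→{5,7,9}; (7,9)→{8,9,10}. Safe: 6, 11. Place at column 11.
Row 9: attacked by (1,10)→{2,10}; (2,8)→{1,8}; (3,3)→{3,9}; (4,1)→{1,6}; (5,4)→{4,8}; (6,7)→{4,7,10}; (7,9)→{7,9,11}; (8,11)→{10,11}. Safe: 5. Place at column 5.
Row 10: attacked by (1,10)→{1,10}; (2,8)→{8}; (3,3)→{3,10}; (4,1)→{1,7}; (5,4)→{4,9}; (6,7)→{3,7,11}; (7,9)→{6,9}; (8,11)→{9,11}; (9,5)→{4,5,6}. Safe: 2. Place at column 2.
Row 11: attacked by (1,10)→{10}; (2,8)→{8}; (3,3)→{3,11}; (4,1)→{1,8}; (5,4)→{4,10}; (6,7)→{2,7}; (7,9)→{5,9}; (8,11)→{8,11}; (9,5)→{3,5,7}; (10,2)→{1,2,3}. Safe: 6. Place at column 6.
Columns [10, 8, 3, 1, 4, 7, 9, 11, 5, 2, 6], r−c [-9, -6, 0, 3, 1, -1, -2, -3, 4, 8, 5], r+c [11, 10, 6, 5, 9, 13, 16, 19, 14, 12, 17] are all distinct, so no two queens attack.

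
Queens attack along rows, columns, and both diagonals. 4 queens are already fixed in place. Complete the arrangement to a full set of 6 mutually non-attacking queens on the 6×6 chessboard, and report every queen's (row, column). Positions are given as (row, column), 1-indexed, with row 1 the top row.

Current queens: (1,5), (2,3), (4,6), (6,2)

(1,5) (2,3) (3,1) (4,6) (5,4) (6,2)

Row 3: attacked by (1,5)→{3,5}; (2,3)→{2,3,4}; (4,6)→{5,6}; (6,2)→{2,5}. Safe: 1. Place at column 1.
Row 5: attacked by (1,5)→{1,5}; (2,3)→{3,6}; (3,1)→{1,3}; (4,6)→{5,6}; (6,2)→{1,2,3}. Safe: 4. Place at column 4.
Columns [5, 3, 1, 6, 4, 2], r−c [-4, -1, 2, -2, 1, 4], r+c [6, 5, 4, 10, 9, 8] are all distinct, so no two queens attack.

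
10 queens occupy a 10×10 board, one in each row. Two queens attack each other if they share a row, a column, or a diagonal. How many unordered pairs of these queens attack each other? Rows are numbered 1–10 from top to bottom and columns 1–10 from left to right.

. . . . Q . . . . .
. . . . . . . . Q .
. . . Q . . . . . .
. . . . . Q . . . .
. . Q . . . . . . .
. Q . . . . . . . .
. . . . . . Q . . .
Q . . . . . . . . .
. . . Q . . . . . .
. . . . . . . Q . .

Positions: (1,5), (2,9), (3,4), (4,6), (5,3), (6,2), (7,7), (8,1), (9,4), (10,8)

Same column: (3,4)–(9,4) (column 4).
Same diagonal: (5,3)–(6,2) (|5−6| = |3−2| = 1); (5,3)–(10,8) (|5−10| = |3−8| = 5).
Total attacking pairs: 3.

3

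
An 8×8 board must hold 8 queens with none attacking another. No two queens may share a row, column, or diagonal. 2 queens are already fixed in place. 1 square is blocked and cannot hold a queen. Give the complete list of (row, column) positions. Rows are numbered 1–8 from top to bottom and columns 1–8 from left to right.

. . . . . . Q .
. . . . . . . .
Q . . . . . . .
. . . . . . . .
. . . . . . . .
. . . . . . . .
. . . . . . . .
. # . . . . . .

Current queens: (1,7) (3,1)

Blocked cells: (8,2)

(1,7) (2,3) (3,1) (4,6) (5,8) (6,5) (7,2) (8,4)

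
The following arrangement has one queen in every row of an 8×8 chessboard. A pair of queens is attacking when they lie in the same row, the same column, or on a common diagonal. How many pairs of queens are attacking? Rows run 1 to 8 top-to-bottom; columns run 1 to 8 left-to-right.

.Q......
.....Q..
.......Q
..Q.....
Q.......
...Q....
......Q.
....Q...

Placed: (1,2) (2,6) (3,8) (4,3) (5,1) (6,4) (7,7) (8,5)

All columns are distinct and no two queens satisfy |Δrow| = |Δcol|, so no pair attacks.

0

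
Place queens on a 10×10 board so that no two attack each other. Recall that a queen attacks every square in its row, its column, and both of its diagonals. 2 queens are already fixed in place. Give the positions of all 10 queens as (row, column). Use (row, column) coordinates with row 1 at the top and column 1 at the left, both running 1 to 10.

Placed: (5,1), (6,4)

(1,2) (2,9) (3,5) (4,10) (5,1) (6,4) (7,6) (8,8) (9,3) (10,7)

Row 1: attacked by (5,1)→{1,5}; (6,4)→{4,9}. Safe: 2, 3, 6, 7, 8, 10. Place at column 2.
Row 2: attacked by (1,2)→{1,2,3}; (5,1)→{1,4}; (6,4)→{4,8}. Safe: 5, 6, 7, 9, 10. Place at column 9.
Row 3: attacked by (1,2)→{2,4}; (2,9)→{8,9,10}; (5,1)→{1,3}; (6,4)→{1,4,7}. Safe: 5, 6. Place at column 5.
Row 4: attacked by (1,2)→{2,5}; (2,9)→{7,9}; (3,5)→{4,5,6}; (5,1)→{1,2}; (6,4)→{2,4,6}. Safe: 3, 8, 10. Place at column 10.
Row 7: attacked by (1,2)→{2,8}; (2,9)→{4,9}; (3,5)→{1,5,9}; (4,10)→{7,10}; (5,1)→{1,3}; (6,4)→{3,4,5}. Safe: 6. Place at column 6.
Row 8: attacked by (1,2)→{2,9}; (2,9)→{3,9}; (3,5)→{5,10}; (4,10)→{6,10}; (5,1)→{1,4}; (6,4)→{2,4,6}; (7,6)→{5,6,7}. Safe: 8. Place at column 8.
Row 9: attacked by (1,2)→{2,10}; (2,9)→{2,9}; (3,5)→{5}; (4,10)→{5,10}; (5,1)→{1,5}; (6,4)→{1,4,7}; (7,6)→{4,6,8}; (8,8)→{7,8,9}. Safe: 3. Place at column 3.
Row 10: attacked by (1,2)→{2}; (2,9)→{1,9}; (3,5)→{5}; (4,10)→{4,10}; (5,1)→{1,6}; (6,4)→{4,8}; (7,6)→{3,6,9}; (8,8)→{6,8,10}; (9,3)→{2,3,4}. Safe: 7. Place at column 7.
Columns [2, 9, 5, 10, 1, 4, 6, 8, 3, 7], r−c [-1, -7, -2, -6, 4, 2, 1, 0, 6, 3], r+c [3, 11, 8, 14, 6, 10, 13, 16, 12, 17] are all distinct, so no two queens attack.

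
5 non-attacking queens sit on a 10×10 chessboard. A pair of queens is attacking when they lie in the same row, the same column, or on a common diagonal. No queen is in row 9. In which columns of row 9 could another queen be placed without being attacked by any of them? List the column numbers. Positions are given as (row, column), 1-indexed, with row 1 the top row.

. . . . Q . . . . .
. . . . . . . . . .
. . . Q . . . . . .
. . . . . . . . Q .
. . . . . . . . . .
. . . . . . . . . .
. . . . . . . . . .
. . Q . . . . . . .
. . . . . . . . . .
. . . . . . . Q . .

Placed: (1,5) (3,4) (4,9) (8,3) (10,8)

columns 1, 6

(1,5) attacks row 9 at column 5.
(3,4) attacks row 9 at column 4 and diagonals 10.
(4,9) attacks row 9 at column 9 and diagonals 4.
(8,3) attacks row 9 at column 3 and diagonals 2, 4.
(10,8) attacks row 9 at column 8 and diagonals 7, 9.
Attacked columns: {2, 3, 4, 5, 7, 8, 9, 10}. Safe: {1, 6}.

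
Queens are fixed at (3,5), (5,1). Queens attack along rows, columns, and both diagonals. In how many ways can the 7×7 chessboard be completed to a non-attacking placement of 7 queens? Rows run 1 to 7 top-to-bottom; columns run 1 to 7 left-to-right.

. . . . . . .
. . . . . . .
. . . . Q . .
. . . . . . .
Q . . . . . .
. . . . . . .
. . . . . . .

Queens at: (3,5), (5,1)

2

Branch on row 1: col 2 → 1; col 4 → 0; col 6 → 1.
Sum: 1 + 0 + 1 = 2.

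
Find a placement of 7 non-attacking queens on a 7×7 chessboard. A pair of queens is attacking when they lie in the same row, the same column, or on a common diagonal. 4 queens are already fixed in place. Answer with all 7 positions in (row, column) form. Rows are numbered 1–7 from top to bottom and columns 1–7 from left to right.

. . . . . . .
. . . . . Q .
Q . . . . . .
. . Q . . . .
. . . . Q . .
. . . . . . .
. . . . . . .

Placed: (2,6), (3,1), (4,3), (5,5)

(1,4) (2,6) (3,1) (4,3) (5,5) (6,7) (7,2)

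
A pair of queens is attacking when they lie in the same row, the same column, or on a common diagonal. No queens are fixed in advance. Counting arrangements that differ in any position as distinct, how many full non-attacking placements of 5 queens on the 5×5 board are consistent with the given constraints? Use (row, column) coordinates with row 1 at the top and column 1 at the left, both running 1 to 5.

Branch on row 1: col 1 → 2; col 2 → 2; col 3 → 2; col 4 → 2; col 5 → 2.
Sum: 2 + 2 + 2 + 2 + 2 = 10.
(This is the classic 5-queens count.)

10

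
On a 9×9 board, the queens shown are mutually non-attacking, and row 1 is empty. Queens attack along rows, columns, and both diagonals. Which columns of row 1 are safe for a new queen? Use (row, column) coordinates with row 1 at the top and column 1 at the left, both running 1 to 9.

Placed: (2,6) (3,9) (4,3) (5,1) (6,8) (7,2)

columns 4

(2,6) attacks row 1 at column 6 and diagonals 5, 7.
(3,9) attacks row 1 at column 9 and diagonals 7.
(4,3) attacks row 1 at column 3 and diagonals 6.
(5,1) attacks row 1 at column 1 and diagonals 5.
(6,8) attacks row 1 at column 8 and diagonals 3.
(7,2) attacks row 1 at column 2 and diagonals 8.
Attacked columns: {1, 2, 3, 5, 6, 7, 8, 9}. Safe: {4}.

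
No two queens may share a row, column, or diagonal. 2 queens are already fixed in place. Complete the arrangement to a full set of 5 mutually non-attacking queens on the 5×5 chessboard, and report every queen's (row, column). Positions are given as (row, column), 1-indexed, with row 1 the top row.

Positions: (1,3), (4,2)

Row 2: attacked by (1,3)→{2,3,4}; (4,2)→{2,4}. Safe: 1, 5. Place at column 1.
Row 3: attacked by (1,3)→{1,3,5}; (2,1)→{1,2}; (4,2)→{1,2,3}. Safe: 4. Place at column 4.
Row 5: attacked by (1,3)→{3}; (2,1)→{1,4}; (3,4)→{2,4}; (4,2)→{1,2,3}. Safe: 5. Place at column 5.
Columns [3, 1, 4, 2, 5], r−c [-2, 1, -1, 2, 0], r+c [4, 3, 7, 6, 10] are all distinct, so no two queens attack.

(1,3) (2,1) (3,4) (4,2) (5,5)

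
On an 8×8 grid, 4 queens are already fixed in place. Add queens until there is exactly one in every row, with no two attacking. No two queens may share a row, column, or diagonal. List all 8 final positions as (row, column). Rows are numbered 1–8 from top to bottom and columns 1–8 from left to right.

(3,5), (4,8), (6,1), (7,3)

Row 1: attacked by (3,5)→{3,5,7}; (4,8)→{5,8}; (6,1)→{1,6}; (7,3)→{3}. Safe: 2, 4. Place at column 4.
Row 2: attacked by (1,4)→{3,4,5}; (3,5)→{4,5,6}; (4,8)→{6,8}; (6,1)→{1,5}; (7,3)→{3,8}. Safe: 2, 7. Place at column 2.
Row 5: attacked by (1,4)→{4,8}; (2,2)→{2,5}; (3,5)→{3,5,7}; (4,8)→{7,8}; (6,1)→{1,2}; (7,3)→{1,3,5}. Safe: 6. Place at column 6.
Row 8: attacked by (1,4)→{4}; (2,2)→{2,8}; (3,5)→{5}; (4,8)→{4,8}; (5,6)→{3,6}; (6,1)→{1,3}; (7,3)→{2,3,4}. Safe: 7. Place at column 7.
Columns [4, 2, 5, 8, 6, 1, 3, 7], r−c [-3, 0, -2, -4, -1, 5, 4, 1], r+c [5, 4, 8, 12, 11, 7, 10, 15] are all distinct, so no two queens attack.

(1,4) (2,2) (3,5) (4,8) (5,6) (6,1) (7,3) (8,7)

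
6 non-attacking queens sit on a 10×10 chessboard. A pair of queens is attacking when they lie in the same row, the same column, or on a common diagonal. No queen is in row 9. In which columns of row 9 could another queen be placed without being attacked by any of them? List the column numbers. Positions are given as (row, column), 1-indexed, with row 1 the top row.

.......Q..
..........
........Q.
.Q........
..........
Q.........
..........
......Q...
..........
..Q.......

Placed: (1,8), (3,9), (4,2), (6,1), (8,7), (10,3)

columns 5, 10

(1,8) attacks row 9 at column 8.
(3,9) attacks row 9 at column 9 and diagonals 3.
(4,2) attacks row 9 at column 2 and diagonals 7.
(6,1) attacks row 9 at column 1 and diagonals 4.
(8,7) attacks row 9 at column 7 and diagonals 6, 8.
(10,3) attacks row 9 at column 3 and diagonals 2, 4.
Attacked columns: {1, 2, 3, 4, 6, 7, 8, 9}. Safe: {5, 10}.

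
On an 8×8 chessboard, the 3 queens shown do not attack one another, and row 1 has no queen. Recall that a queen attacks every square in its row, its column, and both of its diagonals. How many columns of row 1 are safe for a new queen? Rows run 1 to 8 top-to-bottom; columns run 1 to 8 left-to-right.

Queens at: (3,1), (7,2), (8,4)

(3,1) attacks row 1 at column 1 and diagonals 3.
(7,2) attacks row 1 at column 2 and diagonals 8.
(8,4) attacks row 1 at column 4.
Attacked columns: {1, 2, 3, 4, 8}. Safe: {5, 6, 7}.

3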